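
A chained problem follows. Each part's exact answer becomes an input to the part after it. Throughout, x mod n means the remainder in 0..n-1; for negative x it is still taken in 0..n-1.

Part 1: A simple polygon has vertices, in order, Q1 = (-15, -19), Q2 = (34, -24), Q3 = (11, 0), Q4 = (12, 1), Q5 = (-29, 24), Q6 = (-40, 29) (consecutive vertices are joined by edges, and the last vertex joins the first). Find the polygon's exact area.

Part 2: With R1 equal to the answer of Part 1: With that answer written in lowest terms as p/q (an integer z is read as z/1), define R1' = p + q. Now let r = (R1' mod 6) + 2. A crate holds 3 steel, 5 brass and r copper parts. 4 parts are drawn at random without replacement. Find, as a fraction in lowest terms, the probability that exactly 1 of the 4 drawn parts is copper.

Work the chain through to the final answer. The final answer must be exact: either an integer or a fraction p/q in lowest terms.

56/195

Part 1: cross terms: (-15*-24 - 34*-19)=1006, (34*0 - 11*-24)=264, (11*1 - 12*0)=11, (12*24 - -29*1)=317, (-29*29 - -40*24)=119, (-40*-19 - -15*29)=1195; twice the area = |2912| = 2912; area = 1456; answer 1456
Part 2: R1 = 1456; threaded value p + q = 1457; r = 7; total draws C(15,4) = 1365; favorable C(7,1)*C(8,3) = 392; P = 56/195; answer 56/195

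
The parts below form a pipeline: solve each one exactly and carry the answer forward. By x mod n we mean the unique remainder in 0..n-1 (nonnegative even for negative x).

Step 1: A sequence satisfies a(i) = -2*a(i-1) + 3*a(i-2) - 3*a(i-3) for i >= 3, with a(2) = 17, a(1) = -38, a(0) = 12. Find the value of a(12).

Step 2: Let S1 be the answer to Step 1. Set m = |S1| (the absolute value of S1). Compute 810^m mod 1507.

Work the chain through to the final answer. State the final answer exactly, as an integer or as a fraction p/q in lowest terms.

Step 1: a(3) = -2*(17) + 3*(-38) - 3*(12) = -184; iterating: a(3)=-184, a(4)=533, a(5)=-1669, a(6)=5489, a(7)=-17584, a(8)=56642, a(9)=-182503, a(10)=587684, a(11)=-1892803, a(12)=6096167; answer 6096167
Step 2: S1 = 6096167; m = 6096167; squarings mod 1507: 810^1=810, 810^2=555, 810^4=597, 810^8=757, 810^16=389, 810^32=621, 810^64=1356, 810^128=196, 810^256=741, 810^512=533, 810^1024=773, 810^2048=757, 810^4096=389, 810^8192=621, 810^16384=1356, 810^32768=196, 810^65536=741, 810^131072=533, 810^262144=773, 810^524288=757, 810^1048576=389, 810^2097152=621, 810^4194304=1356; 810^6096167 = 810^1 * 810^2 * 810^4 * 810^32 * 810^256 * 810^1024 * 810^65536 * 810^262144 * 810^524288 * 810^1048576 * 810^4194304 = 1337 (mod 1507); answer 1337

1337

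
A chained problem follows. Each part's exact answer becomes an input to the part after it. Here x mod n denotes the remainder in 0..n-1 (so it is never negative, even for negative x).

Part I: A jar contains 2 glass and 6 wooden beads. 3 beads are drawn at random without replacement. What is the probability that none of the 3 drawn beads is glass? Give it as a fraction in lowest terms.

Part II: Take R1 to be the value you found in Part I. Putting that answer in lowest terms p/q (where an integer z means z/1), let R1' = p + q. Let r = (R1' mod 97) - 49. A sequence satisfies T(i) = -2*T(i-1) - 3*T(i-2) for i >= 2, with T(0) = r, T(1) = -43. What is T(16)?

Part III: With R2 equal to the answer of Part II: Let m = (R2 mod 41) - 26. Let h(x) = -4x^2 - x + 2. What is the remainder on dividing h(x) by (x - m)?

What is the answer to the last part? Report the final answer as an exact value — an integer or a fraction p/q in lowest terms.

Part I: total draws C(8,3) = 56; favorable C(6,3) = 20; P = 5/14; answer 5/14
Part II: R1 = 5/14; threaded value p + q = 19; r = -30; T(2) = -2*(-43) - 3*(-30) = 176; iterating: T(2)=176, T(3)=-223, T(4)=-82, T(5)=833, T(6)=-1420, T(7)=341, T(8)=3578, T(9)=-8179, T(10)=5624, T(11)=13289, T(12)=-43450, T(13)=47033, T(14)=36284, T(15)=-213667, T(16)=318482; answer 318482
Part III: R2 = 318482; m = 9; remainder = value at the root: -4*(9)^2 - 1*(9)^1 + 2 = (-324) + (-9) + (2) = -331; answer -331

-331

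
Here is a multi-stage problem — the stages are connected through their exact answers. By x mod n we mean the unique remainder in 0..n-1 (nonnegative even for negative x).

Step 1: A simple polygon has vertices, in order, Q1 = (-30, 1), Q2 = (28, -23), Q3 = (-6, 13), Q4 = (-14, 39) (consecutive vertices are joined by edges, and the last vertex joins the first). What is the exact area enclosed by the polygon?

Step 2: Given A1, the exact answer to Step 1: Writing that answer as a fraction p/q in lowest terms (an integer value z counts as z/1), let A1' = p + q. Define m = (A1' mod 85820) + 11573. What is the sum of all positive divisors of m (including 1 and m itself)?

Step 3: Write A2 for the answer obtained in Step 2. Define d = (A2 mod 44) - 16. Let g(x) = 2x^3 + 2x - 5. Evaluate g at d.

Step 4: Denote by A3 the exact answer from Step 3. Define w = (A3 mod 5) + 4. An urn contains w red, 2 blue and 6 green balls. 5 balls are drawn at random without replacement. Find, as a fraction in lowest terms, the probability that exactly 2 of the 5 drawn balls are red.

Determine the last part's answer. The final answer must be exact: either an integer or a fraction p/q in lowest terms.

Step 1: cross terms: (-30*-23 - 28*1)=662, (28*13 - -6*-23)=226, (-6*39 - -14*13)=-52, (-14*1 - -30*39)=1156; twice the area = |1992| = 1992; area = 996; answer 996
Step 2: A1 = 996; threaded value p + q = 997; m = 12570; 12570 = 2 * 3 * 5 * 419; sigma = (1 + 2) * (1 + 3) * (1 + 5) * (1 + 419) = 3 * 4 * 6 * 420 = 30240; answer 30240
Step 3: A2 = 30240; d = -4; 2*(-4)^3 + 2*(-4)^1 - 5 = (-128) + (-8) + (-5) = -141; answer -141
Step 4: A3 = -141; w = 8; total draws C(16,5) = 4368; favorable C(8,2)*C(8,3) = 1568; P = 14/39; answer 14/39

14/39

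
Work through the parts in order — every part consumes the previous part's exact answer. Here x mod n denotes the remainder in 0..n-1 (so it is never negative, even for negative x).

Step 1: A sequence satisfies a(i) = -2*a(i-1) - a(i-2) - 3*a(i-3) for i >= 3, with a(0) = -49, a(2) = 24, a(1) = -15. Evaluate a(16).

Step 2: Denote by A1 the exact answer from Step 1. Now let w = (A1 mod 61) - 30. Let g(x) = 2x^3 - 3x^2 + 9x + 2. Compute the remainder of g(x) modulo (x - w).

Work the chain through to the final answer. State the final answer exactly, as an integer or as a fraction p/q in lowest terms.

-41794

Step 1: a(3) = -2*(24) - 1*(-15) - 3*(-49) = 114; iterating: a(3)=114, a(4)=-207, a(5)=228, a(6)=-591, a(7)=1575, a(8)=-3243, a(9)=6684, a(10)=-14850, a(11)=32745, a(12)=-70692, a(13)=153189, a(14)=-333921, a(15)=726729, a(16)=-1579104; answer -1579104
Step 2: A1 = -1579104; w = -27; remainder = value at the root: 2*(-27)^3 - 3*(-27)^2 + 9*(-27)^1 + 2 = (-39366) + (-2187) + (-243) + (2) = -41794; answer -41794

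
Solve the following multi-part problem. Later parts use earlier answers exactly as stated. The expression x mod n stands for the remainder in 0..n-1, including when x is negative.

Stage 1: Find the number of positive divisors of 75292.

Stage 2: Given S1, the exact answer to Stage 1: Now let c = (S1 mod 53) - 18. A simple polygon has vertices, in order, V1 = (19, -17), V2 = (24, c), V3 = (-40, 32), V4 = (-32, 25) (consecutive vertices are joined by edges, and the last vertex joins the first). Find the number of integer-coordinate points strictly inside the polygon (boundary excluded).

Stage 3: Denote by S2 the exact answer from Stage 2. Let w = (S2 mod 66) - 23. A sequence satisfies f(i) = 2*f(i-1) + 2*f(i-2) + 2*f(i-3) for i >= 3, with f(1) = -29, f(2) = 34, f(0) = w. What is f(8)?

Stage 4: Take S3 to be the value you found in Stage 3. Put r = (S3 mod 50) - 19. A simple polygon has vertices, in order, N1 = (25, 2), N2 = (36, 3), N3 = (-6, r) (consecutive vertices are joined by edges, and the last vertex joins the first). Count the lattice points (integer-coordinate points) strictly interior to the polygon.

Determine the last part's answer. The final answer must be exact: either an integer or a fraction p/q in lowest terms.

49

Stage 1: 75292 = 2^2 * 7 * 2689; number of divisors = (2+1) * (1+1) * (1+1) = 12; answer 12
Stage 2: S1 = 12; c = -6; cross terms: (19*-6 - 24*-17)=294, (24*32 - -40*-6)=528, (-40*25 - -32*32)=24, (-32*-17 - 19*25)=69; twice the area = |915| = 915; area = 915/2; boundary points = 1 + 2 + 1 + 3 = 7; strictly interior points = area - boundary/2 + 1 = 455; answer 455
Stage 3: S2 = 455; w = 36; f(3) = 2*(34) + 2*(-29) + 2*(36) = 82; iterating: f(3)=82, f(4)=174, f(5)=580, f(6)=1672, f(7)=4852, f(8)=14208; answer 14208
Stage 4: S3 = 14208; r = -11; cross terms: (25*3 - 36*2)=3, (36*-11 - -6*3)=-378, (-6*2 - 25*-11)=263; twice the area = |-112| = 112; area = 56; boundary points = 1 + 14 + 1 = 16; strictly interior points = area - boundary/2 + 1 = 49; answer 49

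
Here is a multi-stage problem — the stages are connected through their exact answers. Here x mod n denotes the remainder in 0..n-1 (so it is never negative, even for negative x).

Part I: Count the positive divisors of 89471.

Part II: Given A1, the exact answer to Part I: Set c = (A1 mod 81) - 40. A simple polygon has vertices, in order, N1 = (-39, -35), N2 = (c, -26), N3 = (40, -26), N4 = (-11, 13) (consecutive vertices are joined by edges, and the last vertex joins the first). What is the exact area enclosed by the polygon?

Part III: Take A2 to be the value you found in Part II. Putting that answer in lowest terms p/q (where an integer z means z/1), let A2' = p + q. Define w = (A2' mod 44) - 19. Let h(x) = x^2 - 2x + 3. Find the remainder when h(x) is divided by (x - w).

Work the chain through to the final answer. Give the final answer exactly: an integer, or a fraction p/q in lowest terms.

363

Part I: 89471 = 17 * 19 * 277; number of divisors = (1+1) * (1+1) * (1+1) = 8; answer 8
Part II: A1 = 8; c = -32; cross terms: (-39*-26 - -32*-35)=-106, (-32*-26 - 40*-26)=1872, (40*13 - -11*-26)=234, (-11*-35 - -39*13)=892; twice the area = |2892| = 2892; area = 1446; answer 1446
Part III: A2 = 1446; threaded value p + q = 1447; w = 20; remainder = value at the root: 1*(20)^2 - 2*(20)^1 + 3 = (400) + (-40) + (3) = 363; answer 363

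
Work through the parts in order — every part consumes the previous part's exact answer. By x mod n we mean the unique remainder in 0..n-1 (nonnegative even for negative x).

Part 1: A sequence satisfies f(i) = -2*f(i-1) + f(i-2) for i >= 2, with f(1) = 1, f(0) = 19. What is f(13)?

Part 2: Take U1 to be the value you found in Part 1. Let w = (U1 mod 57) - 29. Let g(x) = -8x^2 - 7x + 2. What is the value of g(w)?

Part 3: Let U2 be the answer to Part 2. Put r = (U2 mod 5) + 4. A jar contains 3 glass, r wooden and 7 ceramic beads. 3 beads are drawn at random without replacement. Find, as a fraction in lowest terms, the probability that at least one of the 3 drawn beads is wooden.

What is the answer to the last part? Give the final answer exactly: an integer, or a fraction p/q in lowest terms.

29/34

Part 1: f(2) = -2*(1) + 1*(19) = 17; iterating: f(2)=17, f(3)=-33, f(4)=83, f(5)=-199, f(6)=481, f(7)=-1161, f(8)=2803, f(9)=-6767, f(10)=16337, f(11)=-39441, f(12)=95219, f(13)=-229879; answer -229879
Part 2: U1 = -229879; w = -27; -8*(-27)^2 - 7*(-27)^1 + 2 = (-5832) + (189) + (2) = -5641; answer -5641
Part 3: U2 = -5641; r = 8; total draws C(18,3) = 816; complement C(10,3) = 120; favorable 816 - 120 = 696; P = 29/34; answer 29/34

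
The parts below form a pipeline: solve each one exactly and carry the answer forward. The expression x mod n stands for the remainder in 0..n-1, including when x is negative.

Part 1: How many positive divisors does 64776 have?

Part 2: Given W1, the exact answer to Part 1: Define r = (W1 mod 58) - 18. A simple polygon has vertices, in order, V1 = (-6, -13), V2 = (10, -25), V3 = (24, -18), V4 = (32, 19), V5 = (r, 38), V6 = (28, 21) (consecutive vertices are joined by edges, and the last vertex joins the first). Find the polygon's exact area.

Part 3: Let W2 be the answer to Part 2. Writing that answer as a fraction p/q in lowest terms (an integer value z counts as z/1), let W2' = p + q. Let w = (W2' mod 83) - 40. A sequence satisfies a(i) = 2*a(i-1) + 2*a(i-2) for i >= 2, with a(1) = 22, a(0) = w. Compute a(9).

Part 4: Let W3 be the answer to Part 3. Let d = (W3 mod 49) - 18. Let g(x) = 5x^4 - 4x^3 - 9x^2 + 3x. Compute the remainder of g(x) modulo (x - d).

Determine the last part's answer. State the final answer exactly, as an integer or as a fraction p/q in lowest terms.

Part 1: 64776 = 2^3 * 3 * 2699; number of divisors = (3+1) * (1+1) * (1+1) = 16; answer 16
Part 2: W1 = 16; r = -2; cross terms: (-6*-25 - 10*-13)=280, (10*-18 - 24*-25)=420, (24*19 - 32*-18)=1032, (32*38 - -2*19)=1254, (-2*21 - 28*38)=-1106, (28*-13 - -6*21)=-238; twice the area = |1642| = 1642; area = 821; answer 821
Part 3: W2 = 821; threaded value p + q = 822; w = 35; a(2) = 2*(22) + 2*(35) = 114; iterating: a(2)=114, a(3)=272, a(4)=772, a(5)=2088, a(6)=5720, a(7)=15616, a(8)=42672, a(9)=116576; answer 116576
Part 4: W3 = 116576; d = -13; remainder = value at the root: 5*(-13)^4 - 4*(-13)^3 - 9*(-13)^2 + 3*(-13)^1 = (142805) + (8788) + (-1521) + (-39) = 150033; answer 150033

150033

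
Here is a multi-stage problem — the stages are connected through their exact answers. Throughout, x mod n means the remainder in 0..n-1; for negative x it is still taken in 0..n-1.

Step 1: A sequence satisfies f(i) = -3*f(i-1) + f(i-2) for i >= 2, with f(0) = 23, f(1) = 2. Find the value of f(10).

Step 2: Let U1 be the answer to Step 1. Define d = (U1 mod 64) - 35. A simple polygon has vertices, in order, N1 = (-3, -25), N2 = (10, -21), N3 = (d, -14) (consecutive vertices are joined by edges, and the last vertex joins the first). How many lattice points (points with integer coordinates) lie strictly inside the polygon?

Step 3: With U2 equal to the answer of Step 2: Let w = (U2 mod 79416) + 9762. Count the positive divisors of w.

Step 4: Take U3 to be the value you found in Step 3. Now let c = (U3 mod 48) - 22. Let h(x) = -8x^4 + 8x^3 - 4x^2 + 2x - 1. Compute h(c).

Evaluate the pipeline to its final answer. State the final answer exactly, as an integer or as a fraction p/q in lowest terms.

-887797

Step 1: f(2) = -3*(2) + 1*(23) = 17; iterating: f(2)=17, f(3)=-49, f(4)=164, f(5)=-541, f(6)=1787, f(7)=-5902, f(8)=19493, f(9)=-64381, f(10)=212636; answer 212636
Step 2: U1 = 212636; d = -7; cross terms: (-3*-21 - 10*-25)=313, (10*-14 - -7*-21)=-287, (-7*-25 - -3*-14)=133; twice the area = |159| = 159; area = 159/2; boundary points = 1 + 1 + 1 = 3; strictly interior points = area - boundary/2 + 1 = 79; answer 79
Step 3: U2 = 79; w = 9841; 9841 = 13 * 757; number of divisors = (1+1) * (1+1) = 4; answer 4
Step 4: U3 = 4; c = -18; -8*(-18)^4 + 8*(-18)^3 - 4*(-18)^2 + 2*(-18)^1 - 1 = (-839808) + (-46656) + (-1296) + (-36) + (-1) = -887797; answer -887797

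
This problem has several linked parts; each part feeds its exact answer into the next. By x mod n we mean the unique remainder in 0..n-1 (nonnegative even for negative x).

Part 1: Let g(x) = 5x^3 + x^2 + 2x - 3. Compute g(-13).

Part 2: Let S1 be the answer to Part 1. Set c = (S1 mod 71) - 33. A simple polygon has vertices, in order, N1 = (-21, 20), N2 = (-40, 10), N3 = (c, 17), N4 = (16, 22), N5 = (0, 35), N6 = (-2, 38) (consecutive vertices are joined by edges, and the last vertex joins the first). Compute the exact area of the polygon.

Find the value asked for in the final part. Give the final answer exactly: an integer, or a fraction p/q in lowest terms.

423

Part 1: 5*(-13)^3 + 1*(-13)^2 + 2*(-13)^1 - 3 = (-10985) + (169) + (-26) + (-3) = -10845; answer -10845
Part 2: S1 = -10845; c = -15; cross terms: (-21*10 - -40*20)=590, (-40*17 - -15*10)=-530, (-15*22 - 16*17)=-602, (16*35 - 0*22)=560, (0*38 - -2*35)=70, (-2*20 - -21*38)=758; twice the area = |846| = 846; area = 423; answer 423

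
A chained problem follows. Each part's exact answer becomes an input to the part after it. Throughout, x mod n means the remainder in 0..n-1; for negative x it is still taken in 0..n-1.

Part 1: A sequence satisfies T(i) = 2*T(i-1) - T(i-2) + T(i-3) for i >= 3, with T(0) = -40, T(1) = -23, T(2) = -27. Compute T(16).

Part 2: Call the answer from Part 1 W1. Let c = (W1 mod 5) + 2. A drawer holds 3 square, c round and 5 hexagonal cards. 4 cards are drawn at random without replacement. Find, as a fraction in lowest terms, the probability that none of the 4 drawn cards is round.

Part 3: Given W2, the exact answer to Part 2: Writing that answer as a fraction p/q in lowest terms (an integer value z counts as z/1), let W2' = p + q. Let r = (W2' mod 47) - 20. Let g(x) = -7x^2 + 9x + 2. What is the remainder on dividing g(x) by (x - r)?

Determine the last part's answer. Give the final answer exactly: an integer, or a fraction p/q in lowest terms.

-14

Part 1: T(3) = 2*(-27) - 1*(-23) + 1*(-40) = -71; iterating: T(3)=-71, T(4)=-138, T(5)=-232, T(6)=-397, T(7)=-700, T(8)=-1235, T(9)=-2167, T(10)=-3799, T(11)=-6666, T(12)=-11700, T(13)=-20533, T(14)=-36032, T(15)=-63231, T(16)=-110963; answer -110963
Part 2: W1 = -110963; c = 4; total draws C(12,4) = 495; favorable C(8,4) = 70; P = 14/99; answer 14/99
Part 3: W2 = 14/99; threaded value p + q = 113; r = -1; remainder = value at the root: -7*(-1)^2 + 9*(-1)^1 + 2 = (-7) + (-9) + (2) = -14; answer -14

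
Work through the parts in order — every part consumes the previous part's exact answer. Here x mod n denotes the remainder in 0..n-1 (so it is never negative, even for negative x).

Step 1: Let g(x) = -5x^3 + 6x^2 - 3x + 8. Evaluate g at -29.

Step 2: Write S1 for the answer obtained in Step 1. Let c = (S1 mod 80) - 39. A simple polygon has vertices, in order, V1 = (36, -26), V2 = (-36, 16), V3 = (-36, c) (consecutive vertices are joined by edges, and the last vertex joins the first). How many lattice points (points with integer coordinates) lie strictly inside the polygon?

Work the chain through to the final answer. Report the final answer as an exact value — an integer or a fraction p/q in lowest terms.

316

Step 1: -5*(-29)^3 + 6*(-29)^2 - 3*(-29)^1 + 8 = (121945) + (5046) + (87) + (8) = 127086; answer 127086
Step 2: S1 = 127086; c = 7; cross terms: (36*16 - -36*-26)=-360, (-36*7 - -36*16)=324, (-36*-26 - 36*7)=684; twice the area = |648| = 648; area = 324; boundary points = 6 + 9 + 3 = 18; strictly interior points = area - boundary/2 + 1 = 316; answer 316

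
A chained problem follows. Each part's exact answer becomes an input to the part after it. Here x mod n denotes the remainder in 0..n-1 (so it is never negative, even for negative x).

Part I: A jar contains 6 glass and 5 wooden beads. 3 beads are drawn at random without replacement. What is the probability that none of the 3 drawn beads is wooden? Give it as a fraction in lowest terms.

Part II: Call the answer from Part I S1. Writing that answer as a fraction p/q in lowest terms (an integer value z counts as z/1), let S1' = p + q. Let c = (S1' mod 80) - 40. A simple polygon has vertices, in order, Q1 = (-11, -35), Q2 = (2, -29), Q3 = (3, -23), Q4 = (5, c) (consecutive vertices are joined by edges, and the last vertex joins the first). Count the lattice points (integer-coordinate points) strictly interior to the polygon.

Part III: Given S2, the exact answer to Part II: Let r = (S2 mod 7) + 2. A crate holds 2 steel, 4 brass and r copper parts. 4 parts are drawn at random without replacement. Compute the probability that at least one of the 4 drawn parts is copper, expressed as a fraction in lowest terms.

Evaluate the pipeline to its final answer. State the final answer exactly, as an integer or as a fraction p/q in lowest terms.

Part I: total draws C(11,3) = 165; favorable C(6,3) = 20; P = 4/33; answer 4/33
Part II: S1 = 4/33; threaded value p + q = 37; c = -3; cross terms: (-11*-29 - 2*-35)=389, (2*-23 - 3*-29)=41, (3*-3 - 5*-23)=106, (5*-35 - -11*-3)=-208; twice the area = |328| = 328; area = 164; boundary points = 1 + 1 + 2 + 16 = 20; strictly interior points = area - boundary/2 + 1 = 155; answer 155
Part III: S2 = 155; r = 3; total draws C(9,4) = 126; complement C(6,4) = 15; favorable 126 - 15 = 111; P = 37/42; answer 37/42

37/42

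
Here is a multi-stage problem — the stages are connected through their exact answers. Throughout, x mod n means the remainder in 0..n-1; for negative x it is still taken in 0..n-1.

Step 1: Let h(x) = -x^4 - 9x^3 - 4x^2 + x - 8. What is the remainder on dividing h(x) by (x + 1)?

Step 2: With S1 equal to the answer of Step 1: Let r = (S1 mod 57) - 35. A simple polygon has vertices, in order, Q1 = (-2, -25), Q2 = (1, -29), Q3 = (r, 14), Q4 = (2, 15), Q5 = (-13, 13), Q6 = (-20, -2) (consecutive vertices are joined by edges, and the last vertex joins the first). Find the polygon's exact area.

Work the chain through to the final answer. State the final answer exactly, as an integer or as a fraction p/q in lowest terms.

910

Step 1: remainder = value at the root: -1*(-1)^4 - 9*(-1)^3 - 4*(-1)^2 + 1*(-1)^1 - 8 = (-1) + (9) + (-4) + (-1) + (-8) = -5; answer -5
Step 2: S1 = -5; r = 17; cross terms: (-2*-29 - 1*-25)=83, (1*14 - 17*-29)=507, (17*15 - 2*14)=227, (2*13 - -13*15)=221, (-13*-2 - -20*13)=286, (-20*-25 - -2*-2)=496; twice the area = |1820| = 1820; area = 910; answer 910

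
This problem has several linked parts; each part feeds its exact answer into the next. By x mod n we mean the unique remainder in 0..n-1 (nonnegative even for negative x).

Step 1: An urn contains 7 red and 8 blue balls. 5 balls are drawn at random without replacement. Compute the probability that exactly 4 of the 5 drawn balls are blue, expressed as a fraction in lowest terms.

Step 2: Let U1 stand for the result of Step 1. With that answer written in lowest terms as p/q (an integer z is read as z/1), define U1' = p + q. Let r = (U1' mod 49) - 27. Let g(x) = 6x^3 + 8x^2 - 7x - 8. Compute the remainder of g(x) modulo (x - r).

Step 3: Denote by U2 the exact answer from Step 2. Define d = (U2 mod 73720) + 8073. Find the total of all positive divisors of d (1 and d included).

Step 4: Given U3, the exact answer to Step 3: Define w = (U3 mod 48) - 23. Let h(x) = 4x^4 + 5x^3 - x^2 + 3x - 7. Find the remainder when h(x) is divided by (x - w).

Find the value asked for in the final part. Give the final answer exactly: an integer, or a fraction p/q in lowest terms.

Step 1: total draws C(15,5) = 3003; favorable C(8,4)*C(7,1) = 490; P = 70/429; answer 70/429
Step 2: U1 = 70/429; threaded value p + q = 499; r = -18; remainder = value at the root: 6*(-18)^3 + 8*(-18)^2 - 7*(-18)^1 - 8 = (-34992) + (2592) + (126) + (-8) = -32282; answer -32282
Step 3: U2 = -32282; d = 49511; 49511 = 7 * 11 * 643; sigma = (1 + 7) * (1 + 11) * (1 + 643) = 8 * 12 * 644 = 61824; answer 61824
Step 4: U3 = 61824; w = -23; remainder = value at the root: 4*(-23)^4 + 5*(-23)^3 - 1*(-23)^2 + 3*(-23)^1 - 7 = (1119364) + (-60835) + (-529) + (-69) + (-7) = 1057924; answer 1057924

1057924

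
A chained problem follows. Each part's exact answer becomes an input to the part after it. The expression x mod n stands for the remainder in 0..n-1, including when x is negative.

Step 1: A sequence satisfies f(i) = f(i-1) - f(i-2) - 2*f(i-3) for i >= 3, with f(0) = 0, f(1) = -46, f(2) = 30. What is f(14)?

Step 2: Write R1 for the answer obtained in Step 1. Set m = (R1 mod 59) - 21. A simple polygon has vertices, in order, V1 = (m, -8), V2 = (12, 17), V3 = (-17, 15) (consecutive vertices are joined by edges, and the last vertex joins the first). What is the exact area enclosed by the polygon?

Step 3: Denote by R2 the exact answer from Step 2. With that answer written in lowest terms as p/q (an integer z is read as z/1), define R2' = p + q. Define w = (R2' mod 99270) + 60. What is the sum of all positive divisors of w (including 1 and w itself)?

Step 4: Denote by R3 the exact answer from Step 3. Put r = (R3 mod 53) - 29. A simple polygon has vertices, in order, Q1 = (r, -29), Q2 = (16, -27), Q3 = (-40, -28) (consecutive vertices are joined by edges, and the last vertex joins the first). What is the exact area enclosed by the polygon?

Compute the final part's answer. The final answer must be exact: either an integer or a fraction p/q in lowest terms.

87/2

Step 1: f(3) = 1*(30) - 1*(-46) - 2*(0) = 76; iterating: f(3)=76, f(4)=138, f(5)=2, f(6)=-288, f(7)=-566, f(8)=-282, f(9)=860, f(10)=2274, f(11)=1978, f(12)=-2016, f(13)=-8542, f(14)=-10482; answer -10482
Step 2: R1 = -10482; m = -1; cross terms: (-1*17 - 12*-8)=79, (12*15 - -17*17)=469, (-17*-8 - -1*15)=151; twice the area = |699| = 699; area = 699/2; answer 699/2
Step 3: R2 = 699/2; threaded value p + q = 701; w = 761; 761 is prime, so its only divisors are 1 and 761; sigma = 1 + 761 = 762; answer 762
Step 4: R3 = 762; r = -9; cross terms: (-9*-27 - 16*-29)=707, (16*-28 - -40*-27)=-1528, (-40*-29 - -9*-28)=908; twice the area = |87| = 87; area = 87/2; answer 87/2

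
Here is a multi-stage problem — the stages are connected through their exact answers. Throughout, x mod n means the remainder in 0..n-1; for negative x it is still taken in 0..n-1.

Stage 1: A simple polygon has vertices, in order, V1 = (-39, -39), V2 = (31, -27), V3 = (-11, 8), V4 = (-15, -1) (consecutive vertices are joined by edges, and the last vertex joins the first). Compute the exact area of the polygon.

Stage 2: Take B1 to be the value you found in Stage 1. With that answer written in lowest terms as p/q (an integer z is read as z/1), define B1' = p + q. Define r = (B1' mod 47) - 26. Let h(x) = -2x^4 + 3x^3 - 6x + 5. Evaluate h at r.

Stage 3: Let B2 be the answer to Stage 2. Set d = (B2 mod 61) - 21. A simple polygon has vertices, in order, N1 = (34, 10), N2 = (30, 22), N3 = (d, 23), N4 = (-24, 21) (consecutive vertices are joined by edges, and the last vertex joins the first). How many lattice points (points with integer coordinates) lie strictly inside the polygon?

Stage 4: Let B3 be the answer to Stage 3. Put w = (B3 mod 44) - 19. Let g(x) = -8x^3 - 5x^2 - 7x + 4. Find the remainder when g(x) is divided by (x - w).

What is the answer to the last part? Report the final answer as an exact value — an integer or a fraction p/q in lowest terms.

3836

Stage 1: cross terms: (-39*-27 - 31*-39)=2262, (31*8 - -11*-27)=-49, (-11*-1 - -15*8)=131, (-15*-39 - -39*-1)=546; twice the area = |2890| = 2890; area = 1445; answer 1445
Stage 2: B1 = 1445; threaded value p + q = 1446; r = 10; -2*(10)^4 + 3*(10)^3 - 6*(10)^1 + 5 = (-20000) + (3000) + (-60) + (5) = -17055; answer -17055
Stage 3: B2 = -17055; d = 4; cross terms: (34*22 - 30*10)=448, (30*23 - 4*22)=602, (4*21 - -24*23)=636, (-24*10 - 34*21)=-954; twice the area = |732| = 732; area = 366; boundary points = 4 + 1 + 2 + 1 = 8; strictly interior points = area - boundary/2 + 1 = 363; answer 363
Stage 4: B3 = 363; w = -8; remainder = value at the root: -8*(-8)^3 - 5*(-8)^2 - 7*(-8)^1 + 4 = (4096) + (-320) + (56) + (4) = 3836; answer 3836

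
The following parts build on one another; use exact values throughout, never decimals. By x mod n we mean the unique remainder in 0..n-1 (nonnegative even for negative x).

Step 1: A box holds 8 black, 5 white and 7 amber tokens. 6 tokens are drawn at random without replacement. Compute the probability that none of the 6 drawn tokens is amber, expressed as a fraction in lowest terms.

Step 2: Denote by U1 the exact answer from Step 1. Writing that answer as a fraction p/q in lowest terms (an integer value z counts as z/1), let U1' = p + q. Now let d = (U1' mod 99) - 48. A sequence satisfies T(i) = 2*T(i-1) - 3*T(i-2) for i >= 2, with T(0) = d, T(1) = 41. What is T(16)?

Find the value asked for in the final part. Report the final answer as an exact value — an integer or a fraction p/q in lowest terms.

Step 1: total draws C(20,6) = 38760; favorable C(13,6) = 1716; P = 143/3230; answer 143/3230
Step 2: U1 = 143/3230; threaded value p + q = 3373; d = -41; T(2) = 2*(41) - 3*(-41) = 205; iterating: T(2)=205, T(3)=287, T(4)=-41, T(5)=-943, T(6)=-1763, T(7)=-697, T(8)=3895, T(9)=9881, T(10)=8077, T(11)=-13489, T(12)=-51209, T(13)=-61951, T(14)=29725, T(15)=245303, T(16)=401431; answer 401431

401431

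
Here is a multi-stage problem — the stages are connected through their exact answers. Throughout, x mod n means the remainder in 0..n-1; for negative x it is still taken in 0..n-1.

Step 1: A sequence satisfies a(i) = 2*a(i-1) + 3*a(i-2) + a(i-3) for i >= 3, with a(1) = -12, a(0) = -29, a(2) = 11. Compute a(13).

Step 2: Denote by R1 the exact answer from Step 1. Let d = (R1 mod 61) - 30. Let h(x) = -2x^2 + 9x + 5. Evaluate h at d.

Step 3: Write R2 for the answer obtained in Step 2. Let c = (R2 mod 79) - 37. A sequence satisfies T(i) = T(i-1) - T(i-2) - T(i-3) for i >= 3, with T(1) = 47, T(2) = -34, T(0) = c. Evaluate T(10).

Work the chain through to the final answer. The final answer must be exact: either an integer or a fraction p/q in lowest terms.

-470

Step 1: a(3) = 2*(11) + 3*(-12) + 1*(-29) = -43; iterating: a(3)=-43, a(4)=-65, a(5)=-248, a(6)=-734, a(7)=-2277, a(8)=-7004, a(9)=-21573, a(10)=-66435, a(11)=-204593, a(12)=-630064, a(13)=-1940342; answer -1940342
Step 2: R1 = -1940342; d = -23; -2*(-23)^2 + 9*(-23)^1 + 5 = (-1058) + (-207) + (5) = -1260; answer -1260
Step 3: R2 = -1260; c = -33; T(3) = 1*(-34) - 1*(47) - 1*(-33) = -48; iterating: T(3)=-48, T(4)=-61, T(5)=21, T(6)=130, T(7)=170, T(8)=19, T(9)=-281, T(10)=-470; answer -470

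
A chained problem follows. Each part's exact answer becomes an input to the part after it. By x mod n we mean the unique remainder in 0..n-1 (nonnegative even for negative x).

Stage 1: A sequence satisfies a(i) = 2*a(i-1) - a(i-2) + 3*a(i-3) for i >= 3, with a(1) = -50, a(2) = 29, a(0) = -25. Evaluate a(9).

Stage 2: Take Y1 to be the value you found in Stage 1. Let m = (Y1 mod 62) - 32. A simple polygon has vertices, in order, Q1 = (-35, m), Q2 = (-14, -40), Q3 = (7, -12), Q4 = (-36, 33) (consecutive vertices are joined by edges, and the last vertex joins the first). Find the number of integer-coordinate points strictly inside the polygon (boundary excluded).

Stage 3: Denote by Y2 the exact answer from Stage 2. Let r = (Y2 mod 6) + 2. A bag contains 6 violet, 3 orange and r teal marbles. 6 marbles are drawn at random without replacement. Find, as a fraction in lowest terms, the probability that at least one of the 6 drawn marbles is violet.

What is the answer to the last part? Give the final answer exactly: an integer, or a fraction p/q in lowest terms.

Stage 1: a(3) = 2*(29) - 1*(-50) + 3*(-25) = 33; iterating: a(3)=33, a(4)=-113, a(5)=-172, a(6)=-132, a(7)=-431, a(8)=-1246, a(9)=-2457; answer -2457
Stage 2: Y1 = -2457; m = -9; cross terms: (-35*-40 - -14*-9)=1274, (-14*-12 - 7*-40)=448, (7*33 - -36*-12)=-201, (-36*-9 - -35*33)=1479; twice the area = |3000| = 3000; area = 1500; boundary points = 1 + 7 + 1 + 1 = 10; strictly interior points = area - boundary/2 + 1 = 1496; answer 1496
Stage 3: Y2 = 1496; r = 4; total draws C(13,6) = 1716; complement C(7,6) = 7; favorable 1716 - 7 = 1709; P = 1709/1716; answer 1709/1716

1709/1716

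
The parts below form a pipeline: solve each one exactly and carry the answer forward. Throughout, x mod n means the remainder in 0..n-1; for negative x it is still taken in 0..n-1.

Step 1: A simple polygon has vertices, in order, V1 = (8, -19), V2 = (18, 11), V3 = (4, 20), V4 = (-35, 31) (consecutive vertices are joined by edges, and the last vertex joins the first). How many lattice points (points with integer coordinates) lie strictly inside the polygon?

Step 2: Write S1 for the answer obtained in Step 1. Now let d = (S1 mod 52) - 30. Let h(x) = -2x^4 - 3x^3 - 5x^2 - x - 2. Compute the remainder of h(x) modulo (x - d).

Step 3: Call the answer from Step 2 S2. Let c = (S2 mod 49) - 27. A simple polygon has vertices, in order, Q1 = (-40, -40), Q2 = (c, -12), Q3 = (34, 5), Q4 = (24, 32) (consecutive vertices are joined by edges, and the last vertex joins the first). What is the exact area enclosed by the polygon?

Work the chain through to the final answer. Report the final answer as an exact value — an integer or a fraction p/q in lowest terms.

Step 1: cross terms: (8*11 - 18*-19)=430, (18*20 - 4*11)=316, (4*31 - -35*20)=824, (-35*-19 - 8*31)=417; twice the area = |1987| = 1987; area = 1987/2; boundary points = 10 + 1 + 1 + 1 = 13; strictly interior points = area - boundary/2 + 1 = 988; answer 988
Step 2: S1 = 988; d = -30; remainder = value at the root: -2*(-30)^4 - 3*(-30)^3 - 5*(-30)^2 - 1*(-30)^1 - 2 = (-1620000) + (81000) + (-4500) + (30) + (-2) = -1543472; answer -1543472
Step 3: S2 = -1543472; c = 1; cross terms: (-40*-12 - 1*-40)=520, (1*5 - 34*-12)=413, (34*32 - 24*5)=968, (24*-40 - -40*32)=320; twice the area = |2221| = 2221; area = 2221/2; answer 2221/2

2221/2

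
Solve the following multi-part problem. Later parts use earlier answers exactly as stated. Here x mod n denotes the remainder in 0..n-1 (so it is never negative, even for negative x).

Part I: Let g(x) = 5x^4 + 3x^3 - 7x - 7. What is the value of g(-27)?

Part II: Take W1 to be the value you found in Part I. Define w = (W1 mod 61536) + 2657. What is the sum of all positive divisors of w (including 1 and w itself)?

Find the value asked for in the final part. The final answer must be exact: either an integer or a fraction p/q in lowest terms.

16848

Part I: 5*(-27)^4 + 3*(-27)^3 - 7*(-27)^1 - 7 = (2657205) + (-59049) + (189) + (-7) = 2598338; answer 2598338
Part II: W1 = 2598338; w = 16483; 16483 = 53 * 311; sigma = (1 + 53) * (1 + 311) = 54 * 312 = 16848; answer 16848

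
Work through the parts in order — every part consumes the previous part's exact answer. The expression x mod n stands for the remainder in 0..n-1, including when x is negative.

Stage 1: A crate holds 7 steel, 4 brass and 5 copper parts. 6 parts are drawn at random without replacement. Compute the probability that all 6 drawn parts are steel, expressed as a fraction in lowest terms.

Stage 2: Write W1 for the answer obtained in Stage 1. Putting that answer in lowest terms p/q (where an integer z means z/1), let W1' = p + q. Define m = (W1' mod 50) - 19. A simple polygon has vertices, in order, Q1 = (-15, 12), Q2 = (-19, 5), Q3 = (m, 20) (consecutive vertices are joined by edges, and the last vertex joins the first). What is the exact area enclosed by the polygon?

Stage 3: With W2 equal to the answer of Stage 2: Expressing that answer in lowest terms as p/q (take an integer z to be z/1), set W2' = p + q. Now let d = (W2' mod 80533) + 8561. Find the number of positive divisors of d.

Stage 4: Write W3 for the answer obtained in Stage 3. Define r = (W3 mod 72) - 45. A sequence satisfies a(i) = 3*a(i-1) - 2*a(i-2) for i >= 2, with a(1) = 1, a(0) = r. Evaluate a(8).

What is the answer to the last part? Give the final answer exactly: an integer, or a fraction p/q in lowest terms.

10669

Stage 1: total draws C(16,6) = 8008; favorable C(7,6) = 7; P = 1/1144; answer 1/1144
Stage 2: W1 = 1/1144; threaded value p + q = 1145; m = 26; cross terms: (-15*5 - -19*12)=153, (-19*20 - 26*5)=-510, (26*12 - -15*20)=612; twice the area = |255| = 255; area = 255/2; answer 255/2
Stage 3: W2 = 255/2; threaded value p + q = 257; d = 8818; 8818 = 2 * 4409; number of divisors = (1+1) * (1+1) = 4; answer 4
Stage 4: W3 = 4; r = -41; a(2) = 3*(1) - 2*(-41) = 85; iterating: a(2)=85, a(3)=253, a(4)=589, a(5)=1261, a(6)=2605, a(7)=5293, a(8)=10669; answer 10669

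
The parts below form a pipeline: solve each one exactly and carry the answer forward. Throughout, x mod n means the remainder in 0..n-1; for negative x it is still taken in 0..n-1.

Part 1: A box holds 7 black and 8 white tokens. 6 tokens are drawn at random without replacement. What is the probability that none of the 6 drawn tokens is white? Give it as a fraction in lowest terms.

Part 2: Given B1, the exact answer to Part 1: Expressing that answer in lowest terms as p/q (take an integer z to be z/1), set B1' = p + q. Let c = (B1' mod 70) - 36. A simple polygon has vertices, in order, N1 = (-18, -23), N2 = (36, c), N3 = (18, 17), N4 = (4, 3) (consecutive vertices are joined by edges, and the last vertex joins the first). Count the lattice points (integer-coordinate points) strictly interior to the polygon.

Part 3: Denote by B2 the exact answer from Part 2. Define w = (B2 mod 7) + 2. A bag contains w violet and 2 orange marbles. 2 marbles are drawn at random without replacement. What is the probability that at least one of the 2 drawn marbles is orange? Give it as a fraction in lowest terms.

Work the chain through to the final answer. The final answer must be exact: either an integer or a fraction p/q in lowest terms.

Part 1: total draws C(15,6) = 5005; favorable C(7,6) = 7; P = 1/715; answer 1/715
Part 2: B1 = 1/715; threaded value p + q = 716; c = -20; cross terms: (-18*-20 - 36*-23)=1188, (36*17 - 18*-20)=972, (18*3 - 4*17)=-14, (4*-23 - -18*3)=-38; twice the area = |2108| = 2108; area = 1054; boundary points = 3 + 1 + 14 + 2 = 20; strictly interior points = area - boundary/2 + 1 = 1045; answer 1045
Part 3: B2 = 1045; w = 4; total draws C(6,2) = 15; complement C(4,2) = 6; favorable 15 - 6 = 9; P = 3/5; answer 3/5

3/5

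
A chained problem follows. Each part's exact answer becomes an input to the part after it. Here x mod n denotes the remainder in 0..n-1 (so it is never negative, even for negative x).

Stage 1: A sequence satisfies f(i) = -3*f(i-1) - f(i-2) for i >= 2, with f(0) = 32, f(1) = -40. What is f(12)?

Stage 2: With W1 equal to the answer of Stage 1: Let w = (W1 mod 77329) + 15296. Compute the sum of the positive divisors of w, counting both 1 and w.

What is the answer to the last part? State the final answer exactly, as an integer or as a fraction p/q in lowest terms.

Stage 1: f(2) = -3*(-40) - 1*(32) = 88; iterating: f(2)=88, f(3)=-224, f(4)=584, f(5)=-1528, f(6)=4000, f(7)=-10472, f(8)=27416, f(9)=-71776, f(10)=187912, f(11)=-491960, f(12)=1287968; answer 1287968
Stage 2: W1 = 1287968; w = 66000; 66000 = 2^4 * 3 * 5^3 * 11; sigma = (1 + 2 + 4 + 8 + 16) * (1 + 3) * (1 + 5 + 25 + 125) * (1 + 11) = 31 * 4 * 156 * 12 = 232128; answer 232128

232128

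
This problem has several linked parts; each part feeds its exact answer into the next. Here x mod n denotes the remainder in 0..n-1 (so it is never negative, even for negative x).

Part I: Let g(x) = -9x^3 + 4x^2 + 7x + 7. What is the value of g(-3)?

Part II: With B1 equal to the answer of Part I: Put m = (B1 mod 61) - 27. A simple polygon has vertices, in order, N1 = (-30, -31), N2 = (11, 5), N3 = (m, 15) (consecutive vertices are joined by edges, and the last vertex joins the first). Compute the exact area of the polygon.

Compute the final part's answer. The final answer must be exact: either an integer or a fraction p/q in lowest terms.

Part I: -9*(-3)^3 + 4*(-3)^2 + 7*(-3)^1 + 7 = (243) + (36) + (-21) + (7) = 265; answer 265
Part II: B1 = 265; m = -6; cross terms: (-30*5 - 11*-31)=191, (11*15 - -6*5)=195, (-6*-31 - -30*15)=636; twice the area = |1022| = 1022; area = 511; answer 511

511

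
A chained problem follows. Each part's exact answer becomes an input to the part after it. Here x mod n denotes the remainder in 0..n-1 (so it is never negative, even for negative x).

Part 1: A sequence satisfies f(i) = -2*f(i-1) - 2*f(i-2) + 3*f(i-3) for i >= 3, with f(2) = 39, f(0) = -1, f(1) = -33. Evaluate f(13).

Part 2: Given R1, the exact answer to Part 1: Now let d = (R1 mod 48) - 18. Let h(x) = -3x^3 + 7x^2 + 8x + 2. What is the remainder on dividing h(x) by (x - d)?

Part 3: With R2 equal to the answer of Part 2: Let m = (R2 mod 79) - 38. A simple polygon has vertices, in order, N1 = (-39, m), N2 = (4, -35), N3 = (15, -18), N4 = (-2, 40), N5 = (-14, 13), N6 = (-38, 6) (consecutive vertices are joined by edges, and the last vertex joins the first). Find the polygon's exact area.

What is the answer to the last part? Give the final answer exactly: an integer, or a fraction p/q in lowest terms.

Part 1: f(3) = -2*(39) - 2*(-33) + 3*(-1) = -15; iterating: f(3)=-15, f(4)=-147, f(5)=441, f(6)=-633, f(7)=-57, f(8)=2703, f(9)=-7191, f(10)=8805, f(11)=4881, f(12)=-48945, f(13)=114543; answer 114543
Part 2: R1 = 114543; d = -3; remainder = value at the root: -3*(-3)^3 + 7*(-3)^2 + 8*(-3)^1 + 2 = (81) + (63) + (-24) + (2) = 122; answer 122
Part 3: R2 = 122; m = 5; cross terms: (-39*-35 - 4*5)=1345, (4*-18 - 15*-35)=453, (15*40 - -2*-18)=564, (-2*13 - -14*40)=534, (-14*6 - -38*13)=410, (-38*5 - -39*6)=44; twice the area = |3350| = 3350; area = 1675; answer 1675

1675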